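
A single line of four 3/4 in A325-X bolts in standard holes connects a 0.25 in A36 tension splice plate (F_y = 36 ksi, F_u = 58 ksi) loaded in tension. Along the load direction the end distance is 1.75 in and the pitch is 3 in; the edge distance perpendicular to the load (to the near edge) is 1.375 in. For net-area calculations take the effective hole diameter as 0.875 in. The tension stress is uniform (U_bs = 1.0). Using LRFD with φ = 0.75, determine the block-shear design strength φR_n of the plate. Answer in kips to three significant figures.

Shear plane L_v = 1.75 + 3·3 = 10.75 in; A_gv = 10.75 × 0.25 = 2.688 in².
A_nv = (10.75 − 3.5·0.875) × 0.25 = 1.922 in².
A_nt = (1.375 − 0.5·0.875) × 0.25 = 0.2344 in².
0.6 F_u A_nv = 66.88 kips; 0.6 F_y A_gv = 58.05 kips → shear yielding governs the shear term.
R_n = 58.05 + 1.0 × 58 × 0.2344 = 71.64 kips.
Design strength φR_n = 0.75 × 71.64 = 53.7 kips.

53.7 kips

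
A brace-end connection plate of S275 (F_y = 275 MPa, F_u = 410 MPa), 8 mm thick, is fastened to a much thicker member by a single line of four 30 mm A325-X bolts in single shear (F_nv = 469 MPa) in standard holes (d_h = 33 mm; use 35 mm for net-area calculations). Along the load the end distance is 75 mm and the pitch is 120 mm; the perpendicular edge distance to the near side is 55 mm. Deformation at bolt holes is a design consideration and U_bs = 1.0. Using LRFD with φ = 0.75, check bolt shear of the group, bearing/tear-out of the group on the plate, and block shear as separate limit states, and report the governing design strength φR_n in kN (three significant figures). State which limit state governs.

523 kN (block shear governs)

Bolt shear: A_b = π·30²/4 = 706.9 mm²; R_n = 469 × 706.9 × 4 × 1 / 1000 = 1326 kN → 0.75 × 1326 = 995 kN.
Bearing: edge l_c = 58.5, r_n = 230.3 kN; interior l_c = 87, r_n = 236.2 kN; R_n = 230.3 + 3·236.2 = 938.7 kN → 704 kN.
Block shear: A_gv = 3480, A_nv = 2500, A_nt = 300 mm²; R_n = min(0.6F_uA_nv, 0.6F_yA_gv) + U_bs·F_u·A_nt = 697.2 kN → 523 kN.
Block shear governs: 523 kN.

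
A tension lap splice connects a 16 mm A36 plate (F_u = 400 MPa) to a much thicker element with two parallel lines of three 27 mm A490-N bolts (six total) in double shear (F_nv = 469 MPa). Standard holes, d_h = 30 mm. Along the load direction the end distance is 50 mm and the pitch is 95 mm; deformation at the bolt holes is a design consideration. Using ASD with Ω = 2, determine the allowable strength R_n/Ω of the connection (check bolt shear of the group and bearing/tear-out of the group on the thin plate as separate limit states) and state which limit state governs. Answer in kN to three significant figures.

Bolt shear: A_b = π·27²/4 = 572.6 mm²; R_n = 469 × 572.6 × 6 × 2 / 1000 = 3222 kN → 3222 / 2 = 1610 kN.
Bearing (1.2 l_c t F_u ≤ 2.4 d t F_u): upper limit = 2.4·27·16·400 / 1000 = 414.7 kN.
  Edge l_c = 50 − 30/2 = 35 → r_n = 268.8 kN; interior l_c = 95 − 30 = 65 → r_n = 414.7 kN.
  R_n,bearing = 2·268.8 + 4·414.7 = 2196 kN → 2196 / 2 = 1100 kN.
Bearing governs: 1100 kN.

1100 kN (bearing governs)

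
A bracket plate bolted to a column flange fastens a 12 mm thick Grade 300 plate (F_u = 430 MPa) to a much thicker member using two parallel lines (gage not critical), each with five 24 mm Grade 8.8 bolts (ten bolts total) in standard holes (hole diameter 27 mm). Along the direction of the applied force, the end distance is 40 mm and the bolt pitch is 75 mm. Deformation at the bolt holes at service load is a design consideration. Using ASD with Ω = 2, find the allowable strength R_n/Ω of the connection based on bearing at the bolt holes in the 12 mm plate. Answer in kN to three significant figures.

1350 kN

Per bolt r_n = 1.2 l_c t F_u ≤ 2.4 d t F_u; upper limit = 2.4 × 24 × 12 × 430 / 1000 = 297.2 kN.
Edge bolt: l_c = 40 − 27/2 = 26.5 mm → 1.2 × 26.5 × 12 × 430 / 1000 = 164.1 → r_n = 164.1 kN.
Interior bolts: l_c = 75 − 27 = 48 mm → 1.2 × 48 × 12 × 430 / 1000 = 297.2 → r_n = 297.2 kN.
R_n = 2 × 164.1 + 8 × 297.2 = 2706 kN.
Allowable strength R_n/Ω = 2706 / 2 = 1350 kN.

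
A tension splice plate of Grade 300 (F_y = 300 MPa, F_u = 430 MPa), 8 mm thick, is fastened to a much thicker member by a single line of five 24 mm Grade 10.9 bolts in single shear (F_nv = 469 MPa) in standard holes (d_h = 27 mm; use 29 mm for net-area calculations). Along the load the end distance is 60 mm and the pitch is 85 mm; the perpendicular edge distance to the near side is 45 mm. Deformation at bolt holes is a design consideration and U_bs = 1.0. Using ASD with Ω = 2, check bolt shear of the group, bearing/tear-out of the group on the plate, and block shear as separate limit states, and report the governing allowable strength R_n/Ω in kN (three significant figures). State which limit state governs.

331 kN (block shear governs)

Bolt shear: A_b = π·24²/4 = 452.4 mm²; R_n = 469 × 452.4 × 5 × 1 / 1000 = 1061 kN → 1061 / 2 = 530 kN.
Bearing: edge l_c = 46.5, r_n = 192 kN; interior l_c = 58, r_n = 198.1 kN; R_n = 192 + 4·198.1 = 984.5 kN → 492 kN.
Block shear: A_gv = 3200, A_nv = 2156, A_nt = 244 mm²; R_n = min(0.6F_uA_nv, 0.6F_yA_gv) + U_bs·F_u·A_nt = 661.2 kN → 331 kN.
Block shear governs: 331 kN.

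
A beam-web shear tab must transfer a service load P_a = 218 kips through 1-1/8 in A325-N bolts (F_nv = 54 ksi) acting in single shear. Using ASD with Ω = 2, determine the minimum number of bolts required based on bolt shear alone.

A_b = π·1.125²/4 = 0.994 in².
Per-bolt allowable strength R_n/Ω = 54 × 0.994 × 1 / 2 = 26.84 kips.
n ≥ 218 / 26.84 = 8.123 → use 9 bolts.

9 bolts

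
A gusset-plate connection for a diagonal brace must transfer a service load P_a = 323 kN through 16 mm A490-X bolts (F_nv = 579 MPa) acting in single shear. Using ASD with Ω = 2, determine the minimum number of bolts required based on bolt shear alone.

A_b = π·16²/4 = 201.1 mm².
Per-bolt allowable strength R_n/Ω = 579 × 201.1 × 1 / 1000 / 2 = 58.21 kN.
n ≥ 323 / 58.21 = 5.549 → use 6 bolts.

6 bolts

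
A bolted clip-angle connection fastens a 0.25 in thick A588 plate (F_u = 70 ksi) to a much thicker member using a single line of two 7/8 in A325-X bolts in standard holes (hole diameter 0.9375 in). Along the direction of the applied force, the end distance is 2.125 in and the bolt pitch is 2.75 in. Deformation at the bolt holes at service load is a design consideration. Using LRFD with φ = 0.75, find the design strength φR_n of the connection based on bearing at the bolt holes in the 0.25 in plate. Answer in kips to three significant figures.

53.6 kips

Per bolt r_n = 1.2 l_c t F_u ≤ 2.4 d t F_u; upper limit = 2.4 × 0.875 × 0.25 × 70 = 36.75 kips.
Edge bolt: l_c = 2.125 − 0.9375/2 = 1.656 in → 1.2 × 1.656 × 0.25 × 70 = 34.78 → r_n = 34.78 kips.
Interior bolts: l_c = 2.75 − 0.9375 = 1.812 in → 1.2 × 1.812 × 0.25 × 70 = 38.06 → r_n = 36.75 kips.
R_n = 1 × 34.78 + 1 × 36.75 = 71.53 kips.
Design strength φR_n = 0.75 × 71.53 = 53.6 kips.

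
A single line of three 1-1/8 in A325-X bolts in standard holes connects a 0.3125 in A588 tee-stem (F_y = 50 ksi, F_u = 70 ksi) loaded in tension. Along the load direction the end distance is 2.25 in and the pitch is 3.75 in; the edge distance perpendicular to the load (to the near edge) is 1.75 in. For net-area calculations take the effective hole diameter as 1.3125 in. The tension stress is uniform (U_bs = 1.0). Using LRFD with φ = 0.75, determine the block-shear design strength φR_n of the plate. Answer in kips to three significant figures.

Shear plane L_v = 2.25 + 2·3.75 = 9.75 in; A_gv = 9.75 × 0.3125 = 3.047 in².
A_nv = (9.75 − 2.5·1.3125) × 0.3125 = 2.021 in².
A_nt = (1.75 − 0.5·1.3125) × 0.3125 = 0.3418 in².
0.6 F_u A_nv = 84.9 kips; 0.6 F_y A_gv = 91.41 kips → shear rupture governs the shear term.
R_n = 84.9 + 1.0 × 70 × 0.3418 = 108.8 kips.
Design strength φR_n = 0.75 × 108.8 = 81.6 kips.

81.6 kips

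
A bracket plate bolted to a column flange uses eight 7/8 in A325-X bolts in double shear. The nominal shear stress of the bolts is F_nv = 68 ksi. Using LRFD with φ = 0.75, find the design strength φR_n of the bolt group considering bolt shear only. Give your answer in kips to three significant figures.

491 kips

A_b = π × 0.875² / 4 = 0.6013 in².
R_n = F_nv · A_b · n · n_s = 68 × 0.6013 × 8 × 2 = 654.2 kips.
Design strength φR_n = 0.75 × 654.2 = 491 kips.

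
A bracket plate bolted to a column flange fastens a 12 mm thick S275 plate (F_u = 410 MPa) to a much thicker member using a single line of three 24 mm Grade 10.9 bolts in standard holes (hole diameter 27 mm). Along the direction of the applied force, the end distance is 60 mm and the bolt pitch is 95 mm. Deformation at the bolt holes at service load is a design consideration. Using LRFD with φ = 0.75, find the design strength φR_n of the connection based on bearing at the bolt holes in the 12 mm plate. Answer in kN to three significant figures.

631 kN

Per bolt r_n = 1.2 l_c t F_u ≤ 2.4 d t F_u; upper limit = 2.4 × 24 × 12 × 410 / 1000 = 283.4 kN.
Edge bolt: l_c = 60 − 27/2 = 46.5 mm → 1.2 × 46.5 × 12 × 410 / 1000 = 274.5 → r_n = 274.5 kN.
Interior bolts: l_c = 95 − 27 = 68 mm → 1.2 × 68 × 12 × 410 / 1000 = 401.5 → r_n = 283.4 kN.
R_n = 1 × 274.5 + 2 × 283.4 = 841.3 kN.
Design strength φR_n = 0.75 × 841.3 = 631 kN.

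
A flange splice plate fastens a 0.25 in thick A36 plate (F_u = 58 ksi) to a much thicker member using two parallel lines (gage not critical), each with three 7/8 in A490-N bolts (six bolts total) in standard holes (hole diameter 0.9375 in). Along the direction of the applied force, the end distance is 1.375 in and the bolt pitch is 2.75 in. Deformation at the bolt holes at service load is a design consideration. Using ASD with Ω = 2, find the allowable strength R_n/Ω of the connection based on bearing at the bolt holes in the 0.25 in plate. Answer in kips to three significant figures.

Per bolt r_n = 1.2 l_c t F_u ≤ 2.4 d t F_u; upper limit = 2.4 × 0.875 × 0.25 × 58 = 30.45 kips.
Edge bolt: l_c = 1.375 − 0.9375/2 = 0.9062 in → 1.2 × 0.9062 × 0.25 × 58 = 15.77 → r_n = 15.77 kips.
Interior bolts: l_c = 2.75 − 0.9375 = 1.812 in → 1.2 × 1.812 × 0.25 × 58 = 31.54 → r_n = 30.45 kips.
R_n = 2 × 15.77 + 4 × 30.45 = 153.3 kips.
Allowable strength R_n/Ω = 153.3 / 2 = 76.7 kips.

76.7 kips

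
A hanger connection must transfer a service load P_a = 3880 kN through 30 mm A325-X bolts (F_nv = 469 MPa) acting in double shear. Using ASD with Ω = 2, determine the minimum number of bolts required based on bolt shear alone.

A_b = π·30²/4 = 706.9 mm².
Per-bolt allowable strength R_n/Ω = 469 × 706.9 × 2 / 1000 / 2 = 331.5 kN.
n ≥ 3880 / 331.5 = 11.7 → use 12 bolts.

12 bolts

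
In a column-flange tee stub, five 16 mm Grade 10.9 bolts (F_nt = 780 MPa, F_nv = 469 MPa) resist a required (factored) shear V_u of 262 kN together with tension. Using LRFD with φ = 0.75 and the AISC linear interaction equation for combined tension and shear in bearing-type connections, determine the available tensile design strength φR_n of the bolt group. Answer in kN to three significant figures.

A_b = π·16²/4 = 201.1 mm²; f_rv = 262 × 1000 / (5 × 201.1) = 260.6 MPa.
F'_nt = 1.3 F_nt − (F_nt / φF_nv) f_rv = 1.3·780 − (780/(0.75·469))·260.6 = 436.1 MPa, capped at F_nt → F'_nt = 436.1 MPa.
R_n = F'_nt · A_b · n = 436.1 × 201.1 × 5 / 1000 = 438.4 kN.
Design strength φR_n = 0.75 × 438.4 = 329 kN.

329 kN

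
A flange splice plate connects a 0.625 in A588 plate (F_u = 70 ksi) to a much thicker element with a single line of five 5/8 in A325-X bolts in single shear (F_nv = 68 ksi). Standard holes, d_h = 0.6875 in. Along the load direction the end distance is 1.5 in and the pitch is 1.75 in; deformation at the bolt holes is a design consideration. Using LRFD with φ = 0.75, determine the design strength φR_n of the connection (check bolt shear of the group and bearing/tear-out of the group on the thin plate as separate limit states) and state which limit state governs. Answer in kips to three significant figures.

78.2 kips (bolt shear governs)

Bolt shear: A_b = π·0.625²/4 = 0.3068 in²; R_n = 68 × 0.3068 × 5 × 1 = 104.3 kips → 0.75 × 104.3 = 78.2 kips.
Bearing (1.2 l_c t F_u ≤ 2.4 d t F_u): upper limit = 2.4·0.625·0.625·70 = 65.62 kips.
  Edge l_c = 1.5 − 0.6875/2 = 1.156 → r_n = 60.7 kips; interior l_c = 1.75 − 0.6875 = 1.062 → r_n = 55.78 kips.
  R_n,bearing = 1·60.7 + 4·55.78 = 283.8 kips → 0.75 × 283.8 = 213 kips.
Bolt shear governs: 78.2 kips.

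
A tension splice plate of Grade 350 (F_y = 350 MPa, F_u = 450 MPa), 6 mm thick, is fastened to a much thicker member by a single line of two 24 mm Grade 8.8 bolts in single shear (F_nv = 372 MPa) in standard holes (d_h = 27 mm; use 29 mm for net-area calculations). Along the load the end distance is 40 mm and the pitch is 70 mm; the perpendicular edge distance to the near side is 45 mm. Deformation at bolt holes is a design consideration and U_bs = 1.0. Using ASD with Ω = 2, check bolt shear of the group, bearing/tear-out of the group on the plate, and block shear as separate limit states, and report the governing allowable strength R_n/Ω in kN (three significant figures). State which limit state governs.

Bolt shear: A_b = π·24²/4 = 452.4 mm²; R_n = 372 × 452.4 × 2 × 1 / 1000 = 336.6 kN → 336.6 / 2 = 168 kN.
Bearing: edge l_c = 26.5, r_n = 85.86 kN; interior l_c = 43, r_n = 139.3 kN; R_n = 85.86 + 1·139.3 = 225.2 kN → 113 kN.
Block shear: A_gv = 660, A_nv = 399, A_nt = 183 mm²; R_n = min(0.6F_uA_nv, 0.6F_yA_gv) + U_bs·F_u·A_nt = 190.1 kN → 95 kN.
Block shear governs: 95 kN.

95 kN (block shear governs)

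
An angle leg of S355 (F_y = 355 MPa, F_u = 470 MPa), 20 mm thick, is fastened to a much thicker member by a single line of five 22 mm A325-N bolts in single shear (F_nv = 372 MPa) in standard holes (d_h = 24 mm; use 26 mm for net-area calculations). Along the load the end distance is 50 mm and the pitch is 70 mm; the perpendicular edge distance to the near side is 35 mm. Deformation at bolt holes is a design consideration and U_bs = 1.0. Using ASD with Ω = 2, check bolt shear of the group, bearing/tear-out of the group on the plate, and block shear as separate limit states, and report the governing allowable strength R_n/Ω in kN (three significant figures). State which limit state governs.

Bolt shear: A_b = π·22²/4 = 380.1 mm²; R_n = 372 × 380.1 × 5 × 1 / 1000 = 707 kN → 707 / 2 = 354 kN.
Bearing: edge l_c = 38, r_n = 428.6 kN; interior l_c = 46, r_n = 496.3 kN; R_n = 428.6 + 4·496.3 = 2414 kN → 1210 kN.
Block shear: A_gv = 6600, A_nv = 4260, A_nt = 440 mm²; R_n = min(0.6F_uA_nv, 0.6F_yA_gv) + U_bs·F_u·A_nt = 1408 kN → 704 kN.
Bolt shear governs: 354 kN.

354 kN (bolt shear governs)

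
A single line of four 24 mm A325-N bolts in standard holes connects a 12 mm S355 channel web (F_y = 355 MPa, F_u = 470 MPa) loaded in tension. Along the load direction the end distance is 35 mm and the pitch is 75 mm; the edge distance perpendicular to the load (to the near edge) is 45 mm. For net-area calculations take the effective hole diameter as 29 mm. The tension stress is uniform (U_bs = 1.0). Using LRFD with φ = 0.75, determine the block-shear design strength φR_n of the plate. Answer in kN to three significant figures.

Shear plane L_v = 35 + 3·75 = 260 mm; A_gv = 260 × 12 = 3120 mm².
A_nv = (260 − 3.5·29) × 12 = 1902 mm².
A_nt = (45 − 0.5·29) × 12 = 366 mm².
0.6 F_u A_nv = 536.4 kN; 0.6 F_y A_gv = 664.6 kN → shear rupture governs the shear term.
R_n = 536.4 + 1.0 × 470 × 366 / 1000 = 708.4 kN.
Design strength φR_n = 0.75 × 708.4 = 531 kN.

531 kN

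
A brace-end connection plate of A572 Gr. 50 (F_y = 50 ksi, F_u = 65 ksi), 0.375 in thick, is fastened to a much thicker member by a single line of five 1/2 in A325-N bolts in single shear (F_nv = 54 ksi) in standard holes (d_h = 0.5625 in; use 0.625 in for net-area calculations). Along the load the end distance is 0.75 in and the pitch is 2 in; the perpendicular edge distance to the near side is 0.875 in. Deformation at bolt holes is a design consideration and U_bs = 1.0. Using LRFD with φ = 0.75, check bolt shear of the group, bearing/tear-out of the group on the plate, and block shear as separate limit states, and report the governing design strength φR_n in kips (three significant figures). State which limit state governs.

39.8 kips (bolt shear governs)

Bolt shear: A_b = π·0.5²/4 = 0.1963 in²; R_n = 54 × 0.1963 × 5 × 1 = 53.01 kips → 0.75 × 53.01 = 39.8 kips.
Bearing: edge l_c = 0.4688, r_n = 13.71 kips; interior l_c = 1.438, r_n = 29.25 kips; R_n = 13.71 + 4·29.25 = 130.7 kips → 98 kips.
Block shear: A_gv = 3.281, A_nv = 2.227, A_nt = 0.2109 in²; R_n = min(0.6F_uA_nv, 0.6F_yA_gv) + U_bs·F_u·A_nt = 100.5 kips → 75.4 kips.
Bolt shear governs: 39.8 kips.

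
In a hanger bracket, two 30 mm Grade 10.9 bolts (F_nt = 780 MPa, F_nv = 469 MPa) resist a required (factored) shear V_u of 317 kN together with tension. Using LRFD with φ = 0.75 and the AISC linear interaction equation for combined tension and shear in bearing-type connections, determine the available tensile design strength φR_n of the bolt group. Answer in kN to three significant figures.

548 kN

A_b = π·30²/4 = 706.9 mm²; f_rv = 317 × 1000 / (2 × 706.9) = 224.2 MPa.
F'_nt = 1.3 F_nt − (F_nt / φF_nv) f_rv = 1.3·780 − (780/(0.75·469))·224.2 = 516.8 MPa, capped at F_nt → F'_nt = 516.8 MPa.
R_n = F'_nt · A_b · n = 516.8 × 706.9 × 2 / 1000 = 730.6 kN.
Design strength φR_n = 0.75 × 730.6 = 548 kN.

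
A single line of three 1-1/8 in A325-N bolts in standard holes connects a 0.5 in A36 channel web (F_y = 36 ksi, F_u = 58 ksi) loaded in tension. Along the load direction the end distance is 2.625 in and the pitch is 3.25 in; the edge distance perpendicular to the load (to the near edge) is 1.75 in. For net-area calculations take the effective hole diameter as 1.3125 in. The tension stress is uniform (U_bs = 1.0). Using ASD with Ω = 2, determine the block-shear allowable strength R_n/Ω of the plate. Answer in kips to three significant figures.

Shear plane L_v = 2.625 + 2·3.25 = 9.125 in; A_gv = 9.125 × 0.5 = 4.562 in².
A_nv = (9.125 − 2.5·1.3125) × 0.5 = 2.922 in².
A_nt = (1.75 − 0.5·1.3125) × 0.5 = 0.5469 in².
0.6 F_u A_nv = 101.7 kips; 0.6 F_y A_gv = 98.55 kips → shear yielding governs the shear term.
R_n = 98.55 + 1.0 × 58 × 0.5469 = 130.3 kips.
Allowable strength R_n/Ω = 130.3 / 2 = 65.1 kips.

65.1 kips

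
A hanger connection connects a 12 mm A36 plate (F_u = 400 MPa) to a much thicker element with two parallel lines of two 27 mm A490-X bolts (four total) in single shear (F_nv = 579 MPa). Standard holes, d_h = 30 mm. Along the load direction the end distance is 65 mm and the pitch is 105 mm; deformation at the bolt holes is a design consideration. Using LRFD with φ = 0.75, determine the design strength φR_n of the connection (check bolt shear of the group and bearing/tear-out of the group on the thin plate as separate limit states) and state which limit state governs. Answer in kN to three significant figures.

Bolt shear: A_b = π·27²/4 = 572.6 mm²; R_n = 579 × 572.6 × 4 × 1 / 1000 = 1326 kN → 0.75 × 1326 = 995 kN.
Bearing (1.2 l_c t F_u ≤ 2.4 d t F_u): upper limit = 2.4·27·12·400 / 1000 = 311 kN.
  Edge l_c = 65 − 30/2 = 50 → r_n = 288 kN; interior l_c = 105 − 30 = 75 → r_n = 311 kN.
  R_n,bearing = 2·288 + 2·311 = 1198 kN → 0.75 × 1198 = 899 kN.
Bearing governs: 899 kN.

899 kN (bearing governs)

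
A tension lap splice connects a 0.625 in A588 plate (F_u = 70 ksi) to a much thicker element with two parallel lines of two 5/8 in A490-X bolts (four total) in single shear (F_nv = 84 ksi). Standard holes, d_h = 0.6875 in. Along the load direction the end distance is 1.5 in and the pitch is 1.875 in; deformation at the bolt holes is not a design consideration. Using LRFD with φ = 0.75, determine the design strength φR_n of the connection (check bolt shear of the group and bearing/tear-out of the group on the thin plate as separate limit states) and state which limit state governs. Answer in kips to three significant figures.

Bolt shear: A_b = π·0.625²/4 = 0.3068 in²; R_n = 84 × 0.3068 × 4 × 1 = 103.1 kips → 0.75 × 103.1 = 77.3 kips.
Bearing (1.5 l_c t F_u ≤ 3.0 d t F_u): upper limit = 3.0·0.625·0.625·70 = 82.03 kips.
  Edge l_c = 1.5 − 0.6875/2 = 1.156 → r_n = 75.88 kips; interior l_c = 1.875 − 0.6875 = 1.188 → r_n = 77.93 kips.
  R_n,bearing = 2·75.88 + 2·77.93 = 307.6 kips → 0.75 × 307.6 = 231 kips.
Bolt shear governs: 77.3 kips.

77.3 kips (bolt shear governs)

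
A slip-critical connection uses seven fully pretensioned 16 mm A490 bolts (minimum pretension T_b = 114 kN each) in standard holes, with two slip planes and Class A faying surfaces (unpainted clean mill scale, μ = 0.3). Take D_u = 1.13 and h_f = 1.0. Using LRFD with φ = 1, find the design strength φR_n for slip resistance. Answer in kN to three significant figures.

R_n = μ · D_u · h_f · T_b · n_s · n_b = 0.3 × 1.13 × 1.0 × 114 × 2 × 7 = 541 kN.
Design strength φR_n = 1 × 541 = 541 kN.

541 kN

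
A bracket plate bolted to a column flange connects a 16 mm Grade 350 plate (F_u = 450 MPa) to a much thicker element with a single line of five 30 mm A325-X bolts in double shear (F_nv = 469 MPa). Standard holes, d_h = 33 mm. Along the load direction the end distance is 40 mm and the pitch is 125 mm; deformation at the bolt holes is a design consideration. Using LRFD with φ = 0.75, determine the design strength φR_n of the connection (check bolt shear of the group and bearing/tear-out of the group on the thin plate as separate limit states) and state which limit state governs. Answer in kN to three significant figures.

Bolt shear: A_b = π·30²/4 = 706.9 mm²; R_n = 469 × 706.9 × 5 × 2 / 1000 = 3315 kN → 0.75 × 3315 = 2490 kN.
Bearing (1.2 l_c t F_u ≤ 2.4 d t F_u): upper limit = 2.4·30·16·450 / 1000 = 518.4 kN.
  Edge l_c = 40 − 33/2 = 23.5 → r_n = 203 kN; interior l_c = 125 − 33 = 92 → r_n = 518.4 kN.
  R_n,bearing = 1·203 + 4·518.4 = 2277 kN → 0.75 × 2277 = 1710 kN.
Bearing governs: 1710 kN.

1710 kN (bearing governs)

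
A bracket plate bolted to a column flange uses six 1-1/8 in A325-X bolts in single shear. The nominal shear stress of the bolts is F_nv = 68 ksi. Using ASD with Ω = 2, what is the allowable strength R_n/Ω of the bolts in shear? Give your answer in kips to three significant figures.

203 kips

A_b = π × 1.125² / 4 = 0.994 in².
R_n = F_nv · A_b · n · n_s = 68 × 0.994 × 6 × 1 = 405.6 kips.
Allowable strength R_n/Ω = 405.6 / 2 = 203 kips.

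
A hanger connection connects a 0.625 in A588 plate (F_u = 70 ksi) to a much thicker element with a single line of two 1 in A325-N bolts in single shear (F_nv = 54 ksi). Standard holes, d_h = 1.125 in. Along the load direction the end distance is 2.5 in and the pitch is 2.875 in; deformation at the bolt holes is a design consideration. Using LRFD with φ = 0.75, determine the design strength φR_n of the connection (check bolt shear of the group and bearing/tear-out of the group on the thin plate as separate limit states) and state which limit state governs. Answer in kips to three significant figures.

Bolt shear: A_b = π·1²/4 = 0.7854 in²; R_n = 54 × 0.7854 × 2 × 1 = 84.82 kips → 0.75 × 84.82 = 63.6 kips.
Bearing (1.2 l_c t F_u ≤ 2.4 d t F_u): upper limit = 2.4·1·0.625·70 = 105 kips.
  Edge l_c = 2.5 − 1.125/2 = 1.938 → r_n = 101.7 kips; interior l_c = 2.875 − 1.125 = 1.75 → r_n = 91.88 kips.
  R_n,bearing = 1·101.7 + 1·91.88 = 193.6 kips → 0.75 × 193.6 = 145 kips.
Bolt shear governs: 63.6 kips.

63.6 kips (bolt shear governs)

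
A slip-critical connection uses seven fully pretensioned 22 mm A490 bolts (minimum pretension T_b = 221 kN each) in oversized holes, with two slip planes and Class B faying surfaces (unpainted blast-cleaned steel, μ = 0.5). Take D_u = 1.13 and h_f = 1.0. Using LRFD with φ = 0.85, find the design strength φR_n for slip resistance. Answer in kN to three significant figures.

1490 kN

R_n = μ · D_u · h_f · T_b · n_s · n_b = 0.5 × 1.13 × 1.0 × 221 × 2 × 7 = 1748 kN.
Design strength φR_n = 0.85 × 1748 = 1490 kN.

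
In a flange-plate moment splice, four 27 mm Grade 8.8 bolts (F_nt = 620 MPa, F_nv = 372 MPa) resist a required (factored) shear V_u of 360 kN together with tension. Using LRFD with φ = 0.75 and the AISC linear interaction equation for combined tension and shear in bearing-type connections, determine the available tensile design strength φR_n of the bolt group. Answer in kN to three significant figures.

A_b = π·27²/4 = 572.6 mm²; f_rv = 360 × 1000 / (4 × 572.6) = 157.2 MPa.
F'_nt = 1.3 F_nt − (F_nt / φF_nv) f_rv = 1.3·620 − (620/(0.75·372))·157.2 = 456.7 MPa, capped at F_nt → F'_nt = 456.7 MPa.
R_n = F'_nt · A_b · n = 456.7 × 572.6 × 4 / 1000 = 1046 kN.
Design strength φR_n = 0.75 × 1046 = 784 kN.

784 kN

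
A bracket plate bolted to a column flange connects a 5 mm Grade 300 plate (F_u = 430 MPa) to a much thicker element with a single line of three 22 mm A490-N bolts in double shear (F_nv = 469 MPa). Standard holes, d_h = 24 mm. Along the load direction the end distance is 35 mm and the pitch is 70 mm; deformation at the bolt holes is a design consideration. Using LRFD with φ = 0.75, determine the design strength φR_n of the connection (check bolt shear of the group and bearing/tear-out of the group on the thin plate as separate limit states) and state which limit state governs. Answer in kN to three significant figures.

215 kN (bearing governs)

Bolt shear: A_b = π·22²/4 = 380.1 mm²; R_n = 469 × 380.1 × 3 × 2 / 1000 = 1070 kN → 0.75 × 1070 = 802 kN.
Bearing (1.2 l_c t F_u ≤ 2.4 d t F_u): upper limit = 2.4·22·5·430 / 1000 = 113.5 kN.
  Edge l_c = 35 − 24/2 = 23 → r_n = 59.34 kN; interior l_c = 70 − 24 = 46 → r_n = 113.5 kN.
  R_n,bearing = 1·59.34 + 2·113.5 = 286.4 kN → 0.75 × 286.4 = 215 kN.
Bearing governs: 215 kN.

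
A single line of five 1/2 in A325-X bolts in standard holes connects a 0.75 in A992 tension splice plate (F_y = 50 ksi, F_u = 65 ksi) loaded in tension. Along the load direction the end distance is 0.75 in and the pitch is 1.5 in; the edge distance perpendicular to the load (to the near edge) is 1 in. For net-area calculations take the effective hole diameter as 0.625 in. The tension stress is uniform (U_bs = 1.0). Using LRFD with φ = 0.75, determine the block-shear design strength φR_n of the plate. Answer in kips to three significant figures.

Shear plane L_v = 0.75 + 4·1.5 = 6.75 in; A_gv = 6.75 × 0.75 = 5.062 in².
A_nv = (6.75 − 4.5·0.625) × 0.75 = 2.953 in².
A_nt = (1 − 0.5·0.625) × 0.75 = 0.5156 in².
0.6 F_u A_nv = 115.2 kips; 0.6 F_y A_gv = 151.9 kips → shear rupture governs the shear term.
R_n = 115.2 + 1.0 × 65 × 0.5156 = 148.7 kips.
Design strength φR_n = 0.75 × 148.7 = 112 kips.

112 kips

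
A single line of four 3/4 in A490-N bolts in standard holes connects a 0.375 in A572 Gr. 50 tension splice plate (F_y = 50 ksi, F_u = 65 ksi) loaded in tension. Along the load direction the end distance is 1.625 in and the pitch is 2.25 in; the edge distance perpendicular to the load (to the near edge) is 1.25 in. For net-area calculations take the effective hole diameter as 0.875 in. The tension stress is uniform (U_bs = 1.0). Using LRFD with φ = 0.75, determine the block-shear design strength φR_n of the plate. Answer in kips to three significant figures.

Shear plane L_v = 1.625 + 3·2.25 = 8.375 in; A_gv = 8.375 × 0.375 = 3.141 in².
A_nv = (8.375 − 3.5·0.875) × 0.375 = 1.992 in².
A_nt = (1.25 − 0.5·0.875) × 0.375 = 0.3047 in².
0.6 F_u A_nv = 77.7 kips; 0.6 F_y A_gv = 94.22 kips → shear rupture governs the shear term.
R_n = 77.7 + 1.0 × 65 × 0.3047 = 97.5 kips.
Design strength φR_n = 0.75 × 97.5 = 73.1 kips.

73.1 kips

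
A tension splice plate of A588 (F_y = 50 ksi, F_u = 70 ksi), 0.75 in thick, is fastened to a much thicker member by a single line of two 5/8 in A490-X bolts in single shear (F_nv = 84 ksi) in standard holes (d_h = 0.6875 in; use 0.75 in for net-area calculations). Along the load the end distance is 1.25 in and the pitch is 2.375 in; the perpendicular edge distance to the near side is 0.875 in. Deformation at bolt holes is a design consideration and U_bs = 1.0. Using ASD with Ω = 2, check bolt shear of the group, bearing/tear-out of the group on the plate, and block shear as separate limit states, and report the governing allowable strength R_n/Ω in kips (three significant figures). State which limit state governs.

Bolt shear: A_b = π·0.625²/4 = 0.3068 in²; R_n = 84 × 0.3068 × 2 × 1 = 51.54 kips → 51.54 / 2 = 25.8 kips.
Bearing: edge l_c = 0.9062, r_n = 57.09 kips; interior l_c = 1.688, r_n = 78.75 kips; R_n = 57.09 + 1·78.75 = 135.8 kips → 67.9 kips.
Block shear: A_gv = 2.719, A_nv = 1.875, A_nt = 0.375 in²; R_n = min(0.6F_uA_nv, 0.6F_yA_gv) + U_bs·F_u·A_nt = 105 kips → 52.5 kips.
Bolt shear governs: 25.8 kips.

25.8 kips (bolt shear governs)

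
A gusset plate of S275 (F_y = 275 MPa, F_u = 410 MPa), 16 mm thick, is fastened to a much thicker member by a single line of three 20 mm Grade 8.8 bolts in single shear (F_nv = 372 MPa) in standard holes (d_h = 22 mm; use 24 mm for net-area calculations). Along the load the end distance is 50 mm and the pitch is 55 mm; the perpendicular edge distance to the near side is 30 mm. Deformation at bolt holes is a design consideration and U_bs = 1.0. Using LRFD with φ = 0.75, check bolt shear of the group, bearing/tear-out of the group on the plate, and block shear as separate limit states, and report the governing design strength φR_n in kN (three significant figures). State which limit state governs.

Bolt shear: A_b = π·20²/4 = 314.2 mm²; R_n = 372 × 314.2 × 3 × 1 / 1000 = 350.6 kN → 0.75 × 350.6 = 263 kN.
Bearing: edge l_c = 39, r_n = 307 kN; interior l_c = 33, r_n = 259.8 kN; R_n = 307 + 2·259.8 = 826.6 kN → 620 kN.
Block shear: A_gv = 2560, A_nv = 1600, A_nt = 288 mm²; R_n = min(0.6F_uA_nv, 0.6F_yA_gv) + U_bs·F_u·A_nt = 511.7 kN → 384 kN.
Bolt shear governs: 263 kN.

263 kN (bolt shear governs)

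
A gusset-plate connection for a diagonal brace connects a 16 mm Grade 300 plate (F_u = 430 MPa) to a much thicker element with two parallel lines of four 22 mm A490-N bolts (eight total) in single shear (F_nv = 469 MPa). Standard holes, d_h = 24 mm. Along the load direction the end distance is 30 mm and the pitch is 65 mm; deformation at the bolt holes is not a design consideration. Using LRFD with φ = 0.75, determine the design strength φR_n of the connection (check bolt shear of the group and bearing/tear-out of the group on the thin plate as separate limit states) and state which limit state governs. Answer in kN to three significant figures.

Bolt shear: A_b = π·22²/4 = 380.1 mm²; R_n = 469 × 380.1 × 8 × 1 / 1000 = 1426 kN → 0.75 × 1426 = 1070 kN.
Bearing (1.5 l_c t F_u ≤ 3.0 d t F_u): upper limit = 3.0·22·16·430 / 1000 = 454.1 kN.
  Edge l_c = 30 − 24/2 = 18 → r_n = 185.8 kN; interior l_c = 65 − 24 = 41 → r_n = 423.1 kN.
  R_n,bearing = 2·185.8 + 6·423.1 = 2910 kN → 0.75 × 2910 = 2180 kN.
Bolt shear governs: 1070 kN.

1070 kN (bolt shear governs)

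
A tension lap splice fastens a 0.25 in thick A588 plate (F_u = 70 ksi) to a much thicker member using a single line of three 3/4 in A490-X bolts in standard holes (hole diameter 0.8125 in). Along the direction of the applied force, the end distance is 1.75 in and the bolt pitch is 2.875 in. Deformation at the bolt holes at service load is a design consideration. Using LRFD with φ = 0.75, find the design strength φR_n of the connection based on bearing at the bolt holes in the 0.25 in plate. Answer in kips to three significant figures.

68.4 kips

Per bolt r_n = 1.2 l_c t F_u ≤ 2.4 d t F_u; upper limit = 2.4 × 0.75 × 0.25 × 70 = 31.5 kips.
Edge bolt: l_c = 1.75 − 0.8125/2 = 1.344 in → 1.2 × 1.344 × 0.25 × 70 = 28.22 → r_n = 28.22 kips.
Interior bolts: l_c = 2.875 − 0.8125 = 2.062 in → 1.2 × 2.062 × 0.25 × 70 = 43.31 → r_n = 31.5 kips.
R_n = 1 × 28.22 + 2 × 31.5 = 91.22 kips.
Design strength φR_n = 0.75 × 91.22 = 68.4 kips.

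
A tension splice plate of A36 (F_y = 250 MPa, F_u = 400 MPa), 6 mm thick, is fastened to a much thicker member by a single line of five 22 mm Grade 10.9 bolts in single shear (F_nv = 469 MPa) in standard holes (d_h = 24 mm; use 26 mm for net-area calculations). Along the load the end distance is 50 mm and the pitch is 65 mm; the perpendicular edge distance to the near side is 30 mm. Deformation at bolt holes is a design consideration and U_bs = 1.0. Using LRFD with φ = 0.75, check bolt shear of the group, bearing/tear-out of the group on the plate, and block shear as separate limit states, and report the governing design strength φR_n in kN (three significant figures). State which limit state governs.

239 kN (block shear governs)

Bolt shear: A_b = π·22²/4 = 380.1 mm²; R_n = 469 × 380.1 × 5 × 1 / 1000 = 891.4 kN → 0.75 × 891.4 = 669 kN.
Bearing: edge l_c = 38, r_n = 109.4 kN; interior l_c = 41, r_n = 118.1 kN; R_n = 109.4 + 4·118.1 = 581.8 kN → 436 kN.
Block shear: A_gv = 1860, A_nv = 1158, A_nt = 102 mm²; R_n = min(0.6F_uA_nv, 0.6F_yA_gv) + U_bs·F_u·A_nt = 318.7 kN → 239 kN.
Block shear governs: 239 kN.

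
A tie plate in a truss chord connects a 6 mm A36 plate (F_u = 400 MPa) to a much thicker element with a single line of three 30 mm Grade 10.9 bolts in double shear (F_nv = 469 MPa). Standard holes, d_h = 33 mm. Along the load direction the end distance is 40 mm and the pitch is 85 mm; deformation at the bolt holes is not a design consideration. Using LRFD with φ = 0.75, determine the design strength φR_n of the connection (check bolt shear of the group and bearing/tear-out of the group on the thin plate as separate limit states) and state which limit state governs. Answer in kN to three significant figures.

Bolt shear: A_b = π·30²/4 = 706.9 mm²; R_n = 469 × 706.9 × 3 × 2 / 1000 = 1989 kN → 0.75 × 1989 = 1490 kN.
Bearing (1.5 l_c t F_u ≤ 3.0 d t F_u): upper limit = 3.0·30·6·400 / 1000 = 216 kN.
  Edge l_c = 40 − 33/2 = 23.5 → r_n = 84.6 kN; interior l_c = 85 − 33 = 52 → r_n = 187.2 kN.
  R_n,bearing = 1·84.6 + 2·187.2 = 459 kN → 0.75 × 459 = 344 kN.
Bearing governs: 344 kN.

344 kN (bearing governs)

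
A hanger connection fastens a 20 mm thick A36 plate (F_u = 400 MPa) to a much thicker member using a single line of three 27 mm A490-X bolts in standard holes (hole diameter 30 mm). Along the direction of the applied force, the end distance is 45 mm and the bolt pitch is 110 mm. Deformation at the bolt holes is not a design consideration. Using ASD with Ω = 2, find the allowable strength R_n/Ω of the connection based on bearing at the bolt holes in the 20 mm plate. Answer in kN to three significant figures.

Per bolt r_n = 1.5 l_c t F_u ≤ 3.0 d t F_u; upper limit = 3.0 × 27 × 20 × 400 / 1000 = 648 kN.
Edge bolt: l_c = 45 − 30/2 = 30 mm → 1.5 × 30 × 20 × 400 / 1000 = 360 → r_n = 360 kN.
Interior bolts: l_c = 110 − 30 = 80 mm → 1.5 × 80 × 20 × 400 / 1000 = 960 → r_n = 648 kN.
R_n = 1 × 360 + 2 × 648 = 1656 kN.
Allowable strength R_n/Ω = 1656 / 2 = 828 kN.

828 kN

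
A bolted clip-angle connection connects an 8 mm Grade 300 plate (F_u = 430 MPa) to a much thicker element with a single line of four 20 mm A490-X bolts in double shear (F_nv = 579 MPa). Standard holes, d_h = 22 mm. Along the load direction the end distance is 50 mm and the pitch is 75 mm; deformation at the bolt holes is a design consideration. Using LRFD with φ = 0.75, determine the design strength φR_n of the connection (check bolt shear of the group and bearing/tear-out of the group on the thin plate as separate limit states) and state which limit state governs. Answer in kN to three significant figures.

Bolt shear: A_b = π·20²/4 = 314.2 mm²; R_n = 579 × 314.2 × 4 × 2 / 1000 = 1455 kN → 0.75 × 1455 = 1090 kN.
Bearing (1.2 l_c t F_u ≤ 2.4 d t F_u): upper limit = 2.4·20·8·430 / 1000 = 165.1 kN.
  Edge l_c = 50 − 22/2 = 39 → r_n = 161 kN; interior l_c = 75 − 22 = 53 → r_n = 165.1 kN.
  R_n,bearing = 1·161 + 3·165.1 = 656.4 kN → 0.75 × 656.4 = 492 kN.
Bearing governs: 492 kN.

492 kN (bearing governs)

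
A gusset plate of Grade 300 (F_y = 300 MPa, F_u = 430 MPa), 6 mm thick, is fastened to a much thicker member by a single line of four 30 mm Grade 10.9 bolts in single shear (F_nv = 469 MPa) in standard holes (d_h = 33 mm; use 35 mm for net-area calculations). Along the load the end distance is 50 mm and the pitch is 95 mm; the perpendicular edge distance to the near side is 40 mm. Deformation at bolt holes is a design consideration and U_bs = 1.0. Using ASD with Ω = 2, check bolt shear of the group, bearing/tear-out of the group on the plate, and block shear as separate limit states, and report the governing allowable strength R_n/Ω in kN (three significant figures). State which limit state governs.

194 kN (block shear governs)

Bolt shear: A_b = π·30²/4 = 706.9 mm²; R_n = 469 × 706.9 × 4 × 1 / 1000 = 1326 kN → 1326 / 2 = 663 kN.
Bearing: edge l_c = 33.5, r_n = 103.7 kN; interior l_c = 62, r_n = 185.8 kN; R_n = 103.7 + 3·185.8 = 661 kN → 330 kN.
Block shear: A_gv = 2010, A_nv = 1275, A_nt = 135 mm²; R_n = min(0.6F_uA_nv, 0.6F_yA_gv) + U_bs·F_u·A_nt = 387 kN → 194 kN.
Block shear governs: 194 kN.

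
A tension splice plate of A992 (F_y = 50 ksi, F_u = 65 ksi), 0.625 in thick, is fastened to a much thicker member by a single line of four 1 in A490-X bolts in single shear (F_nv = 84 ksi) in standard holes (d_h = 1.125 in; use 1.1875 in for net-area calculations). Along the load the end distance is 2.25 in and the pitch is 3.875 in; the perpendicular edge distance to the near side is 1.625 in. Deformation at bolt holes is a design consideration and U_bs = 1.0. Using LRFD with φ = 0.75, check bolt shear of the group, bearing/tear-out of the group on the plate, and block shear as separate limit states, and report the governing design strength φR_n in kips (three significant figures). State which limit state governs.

Bolt shear: A_b = π·1²/4 = 0.7854 in²; R_n = 84 × 0.7854 × 4 × 1 = 263.9 kips → 0.75 × 263.9 = 198 kips.
Bearing: edge l_c = 1.688, r_n = 82.27 kips; interior l_c = 2.75, r_n = 97.5 kips; R_n = 82.27 + 3·97.5 = 374.8 kips → 281 kips.
Block shear: A_gv = 8.672, A_nv = 6.074, A_nt = 0.6445 in²; R_n = min(0.6F_uA_nv, 0.6F_yA_gv) + U_bs·F_u·A_nt = 278.8 kips → 209 kips.
Bolt shear governs: 198 kips.

198 kips (bolt shear governs)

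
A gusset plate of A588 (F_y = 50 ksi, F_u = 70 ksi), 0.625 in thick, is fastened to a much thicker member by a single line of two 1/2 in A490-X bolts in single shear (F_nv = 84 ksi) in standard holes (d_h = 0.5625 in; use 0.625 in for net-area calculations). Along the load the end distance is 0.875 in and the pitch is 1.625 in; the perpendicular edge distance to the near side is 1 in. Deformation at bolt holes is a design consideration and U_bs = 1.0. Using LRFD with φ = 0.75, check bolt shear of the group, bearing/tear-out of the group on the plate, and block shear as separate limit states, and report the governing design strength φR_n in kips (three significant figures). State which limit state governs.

24.7 kips (bolt shear governs)

Bolt shear: A_b = π·0.5²/4 = 0.1963 in²; R_n = 84 × 0.1963 × 2 × 1 = 32.99 kips → 0.75 × 32.99 = 24.7 kips.
Bearing: edge l_c = 0.5938, r_n = 31.17 kips; interior l_c = 1.062, r_n = 52.5 kips; R_n = 31.17 + 1·52.5 = 83.67 kips → 62.8 kips.
Block shear: A_gv = 1.562, A_nv = 0.9766, A_nt = 0.4297 in²; R_n = min(0.6F_uA_nv, 0.6F_yA_gv) + U_bs·F_u·A_nt = 71.09 kips → 53.3 kips.
Bolt shear governs: 24.7 kips.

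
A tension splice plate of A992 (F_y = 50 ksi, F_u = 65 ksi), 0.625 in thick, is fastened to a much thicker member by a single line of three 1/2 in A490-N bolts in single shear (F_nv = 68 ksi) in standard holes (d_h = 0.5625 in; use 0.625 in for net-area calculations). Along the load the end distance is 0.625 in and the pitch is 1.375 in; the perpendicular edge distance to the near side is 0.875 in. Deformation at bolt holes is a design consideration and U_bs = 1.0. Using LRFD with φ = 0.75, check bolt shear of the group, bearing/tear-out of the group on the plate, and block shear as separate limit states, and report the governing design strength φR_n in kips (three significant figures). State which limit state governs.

Bolt shear: A_b = π·0.5²/4 = 0.1963 in²; R_n = 68 × 0.1963 × 3 × 1 = 40.06 kips → 0.75 × 40.06 = 30 kips.
Bearing: edge l_c = 0.3438, r_n = 16.76 kips; interior l_c = 0.8125, r_n = 39.61 kips; R_n = 16.76 + 2·39.61 = 95.98 kips → 72 kips.
Block shear: A_gv = 2.109, A_nv = 1.133, A_nt = 0.3516 in²; R_n = min(0.6F_uA_nv, 0.6F_yA_gv) + U_bs·F_u·A_nt = 67.03 kips → 50.3 kips.
Bolt shear governs: 30 kips.

30 kips (bolt shear governs)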